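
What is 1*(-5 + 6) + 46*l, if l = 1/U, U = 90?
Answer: 68/45 ≈ 1.5111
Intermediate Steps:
l = 1/90 ≈ 0.011111
1*(-5 + 6) + 46*l = 1*(-5 + 6) + 46*(1/90) = 1*1 + 23/45 = 1 + 23/45 = 68/45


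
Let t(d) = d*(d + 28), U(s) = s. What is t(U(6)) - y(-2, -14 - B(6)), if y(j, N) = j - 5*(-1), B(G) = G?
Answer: 201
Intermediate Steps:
t(d) = d*(28 + d)
y(j, N) = 5 + j (y(j, N) = j + 5 = 5 + j)
t(U(6)) - y(-2, -14 - B(6)) = 6*(28 + 6) - (5 - 2) = 6*34 - 1*3 = 204 - 3 = 201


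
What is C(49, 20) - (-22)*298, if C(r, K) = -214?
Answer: 6342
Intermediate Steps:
C(49, 20) - (-22)*298 = -214 - (-22)*298 = -214 - 1*(-6556) = -214 + 6556 = 6342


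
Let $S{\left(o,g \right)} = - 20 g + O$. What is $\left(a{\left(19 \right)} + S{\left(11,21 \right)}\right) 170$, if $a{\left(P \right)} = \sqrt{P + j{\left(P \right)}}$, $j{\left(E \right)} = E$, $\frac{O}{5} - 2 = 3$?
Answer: $-67150 + 170 \sqrt{38} \approx -66102.0$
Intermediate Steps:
$O = 25$ ($O = 10 + 5 \cdot 3 = 10 + 15 = 25$)
$S{\left(o,g \right)} = 25 - 20 g$ ($S{\left(o,g \right)} = - 20 g + 25 = 25 - 20 g$)
$a{\left(P \right)} = \sqrt{2} \sqrt{P}$ ($a{\left(P \right)} = \sqrt{P + P} = \sqrt{2 P} = \sqrt{2} \sqrt{P}$)
$\left(a{\left(19 \right)} + S{\left(11,21 \right)}\right) 170 = \left(\sqrt{2} \sqrt{19} + \left(25 - 420\right)\right) 170 = \left(\sqrt{38} + \left(25 - 420\right)\right) 170 = \left(\sqrt{38} - 395\right) 170 = \left(-395 + \sqrt{38}\right) 170 = -67150 + 170 \sqrt{38}$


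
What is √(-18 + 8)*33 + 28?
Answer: 28 + 33*I*√10 ≈ 28.0 + 104.36*I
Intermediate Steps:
√(-18 + 8)*33 + 28 = √(-10)*33 + 28 = (I*√10)*33 + 28 = 33*I*√10 + 28 = 28 + 33*I*√10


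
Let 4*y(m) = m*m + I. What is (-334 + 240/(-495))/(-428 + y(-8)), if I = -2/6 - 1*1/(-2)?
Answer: 88304/108757 ≈ 0.81194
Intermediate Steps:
I = ⅙ (I = -2*⅙ - 1*(-½) = -⅓ + ½ = ⅙ ≈ 0.16667)
y(m) = 1/24 + m²/4 (y(m) = (m*m + ⅙)/4 = (m² + ⅙)/4 = (⅙ + m²)/4 = 1/24 + m²/4)
(-334 + 240/(-495))/(-428 + y(-8)) = (-334 + 240/(-495))/(-428 + (1/24 + (¼)*(-8)²)) = (-334 + 240*(-1/495))/(-428 + (1/24 + (¼)*64)) = (-334 - 16/33)/(-428 + (1/24 + 16)) = -11038/(33*(-428 + 385/24)) = -11038/(33*(-9887/24)) = -11038/33*(-24/9887) = 88304/108757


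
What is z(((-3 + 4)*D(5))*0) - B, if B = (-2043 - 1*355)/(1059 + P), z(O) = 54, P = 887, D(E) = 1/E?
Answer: 53741/973 ≈ 55.232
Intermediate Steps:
D(E) = 1/E
B = -1199/973 (B = (-2043 - 1*355)/(1059 + 887) = (-2043 - 355)/1946 = -2398*1/1946 = -1199/973 ≈ -1.2323)
z(((-3 + 4)*D(5))*0) - B = 54 - 1*(-1199/973) = 54 + 1199/973 = 53741/973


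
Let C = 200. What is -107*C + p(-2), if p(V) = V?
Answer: -21402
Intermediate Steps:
-107*C + p(-2) = -107*200 - 2 = -21400 - 2 = -21402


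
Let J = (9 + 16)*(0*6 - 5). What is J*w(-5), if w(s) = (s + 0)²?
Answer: -3125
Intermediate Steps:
J = -125 (J = 25*(0 - 5) = 25*(-5) = -125)
w(s) = s²
J*w(-5) = -125*(-5)² = -125*25 = -3125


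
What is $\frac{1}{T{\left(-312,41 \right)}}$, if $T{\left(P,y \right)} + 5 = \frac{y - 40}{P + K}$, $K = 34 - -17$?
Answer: $- \frac{261}{1306} \approx -0.19985$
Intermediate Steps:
$K = 51$ ($K = 34 + 17 = 51$)
$T{\left(P,y \right)} = -5 + \frac{-40 + y}{51 + P}$ ($T{\left(P,y \right)} = -5 + \frac{y - 40}{P + 51} = -5 + \frac{-40 + y}{51 + P}$)
$\frac{1}{T{\left(-312,41 \right)}} = \frac{1}{\frac{1}{51 - 312} \left(-295 + 41 - -1560\right)} = \frac{1}{\frac{1}{-261} \left(-295 + 41 + 1560\right)} = \frac{1}{\left(- \frac{1}{261}\right) 1306} = \frac{1}{- \frac{1306}{261}} = - \frac{261}{1306}$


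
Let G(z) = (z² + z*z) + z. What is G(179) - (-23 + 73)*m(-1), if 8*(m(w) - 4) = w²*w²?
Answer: 256219/4 ≈ 64055.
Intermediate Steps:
m(w) = 4 + w⁴/8 (m(w) = 4 + (w²*w²)/8 = 4 + w⁴/8)
G(z) = z + 2*z² (G(z) = (z² + z²) + z = 2*z² + z = z + 2*z²)
G(179) - (-23 + 73)*m(-1) = 179*(1 + 2*179) - (-23 + 73)*(4 + (⅛)*(-1)⁴) = 179*(1 + 358) - 50*(4 + (⅛)*1) = 179*359 - 50*(4 + ⅛) = 64261 - 50*33/8 = 64261 - 1*825/4 = 64261 - 825/4 = 256219/4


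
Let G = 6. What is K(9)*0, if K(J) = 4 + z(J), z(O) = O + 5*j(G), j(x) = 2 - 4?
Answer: 0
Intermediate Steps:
j(x) = -2
z(O) = -10 + O (z(O) = O + 5*(-2) = O - 10 = -10 + O)
K(J) = -6 + J (K(J) = 4 + (-10 + J) = -6 + J)
K(9)*0 = (-6 + 9)*0 = 3*0 = 0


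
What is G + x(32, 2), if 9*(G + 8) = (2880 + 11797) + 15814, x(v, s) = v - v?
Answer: 30419/9 ≈ 3379.9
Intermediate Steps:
x(v, s) = 0
G = 30419/9 (G = -8 + ((2880 + 11797) + 15814)/9 = -8 + (14677 + 15814)/9 = -8 + (⅑)*30491 = -8 + 30491/9 = 30419/9 ≈ 3379.9)
G + x(32, 2) = 30419/9 + 0 = 30419/9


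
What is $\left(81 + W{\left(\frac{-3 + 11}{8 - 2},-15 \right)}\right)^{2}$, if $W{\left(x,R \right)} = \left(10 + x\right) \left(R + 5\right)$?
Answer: $\frac{9409}{9} \approx 1045.4$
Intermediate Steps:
$W{\left(x,R \right)} = \left(5 + R\right) \left(10 + x\right)$ ($W{\left(x,R \right)} = \left(10 + x\right) \left(5 + R\right) = \left(5 + R\right) \left(10 + x\right)$)
$\left(81 + W{\left(\frac{-3 + 11}{8 - 2},-15 \right)}\right)^{2} = \left(81 + \left(50 + 5 \frac{-3 + 11}{8 - 2} + 10 \left(-15\right) - 15 \frac{-3 + 11}{8 - 2}\right)\right)^{2} = \left(81 + \left(50 + 5 \cdot \frac{8}{6} - 150 - 15 \cdot \frac{8}{6}\right)\right)^{2} = \left(81 + \left(50 + 5 \cdot 8 \cdot \frac{1}{6} - 150 - 15 \cdot 8 \cdot \frac{1}{6}\right)\right)^{2} = \left(81 + \left(50 + 5 \cdot \frac{4}{3} - 150 - 20\right)\right)^{2} = \left(81 + \left(50 + \frac{20}{3} - 150 - 20\right)\right)^{2} = \left(81 - \frac{340}{3}\right)^{2} = \left(- \frac{97}{3}\right)^{2} = \frac{9409}{9}$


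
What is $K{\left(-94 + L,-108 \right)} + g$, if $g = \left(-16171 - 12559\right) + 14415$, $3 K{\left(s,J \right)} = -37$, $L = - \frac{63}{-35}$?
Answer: $- \frac{42982}{3} \approx -14327.0$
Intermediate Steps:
$L = \frac{9}{5}$ ($L = \left(-63\right) \left(- \frac{1}{35}\right) = \frac{9}{5} \approx 1.8$)
$K{\left(s,J \right)} = - \frac{37}{3}$ ($K{\left(s,J \right)} = \frac{1}{3} \left(-37\right) = - \frac{37}{3}$)
$g = -14315$ ($g = -28730 + 14415 = -14315$)
$K{\left(-94 + L,-108 \right)} + g = - \frac{37}{3} - 14315 = - \frac{42982}{3}$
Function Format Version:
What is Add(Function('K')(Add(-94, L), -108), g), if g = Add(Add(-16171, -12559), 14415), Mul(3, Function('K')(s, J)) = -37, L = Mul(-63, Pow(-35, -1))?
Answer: Rational(-42982, 3) ≈ -14327.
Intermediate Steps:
L = Rational(9, 5) (L = Mul(-63, Rational(-1, 35)) = Rational(9, 5) ≈ 1.8000)
Function('K')(s, J) = Rational(-37, 3) (Function('K')(s, J) = Mul(Rational(1, 3), -37) = Rational(-37, 3))
g = -14315 (g = Add(-28730, 14415) = -14315)
Add(Function('K')(Add(-94, L), -108), g) = Add(Rational(-37, 3), -14315) = Rational(-42982, 3)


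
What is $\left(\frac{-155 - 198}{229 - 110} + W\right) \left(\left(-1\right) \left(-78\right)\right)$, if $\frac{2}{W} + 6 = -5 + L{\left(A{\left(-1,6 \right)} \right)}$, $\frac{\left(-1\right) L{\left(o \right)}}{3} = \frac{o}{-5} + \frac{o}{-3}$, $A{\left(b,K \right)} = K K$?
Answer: $- \frac{6322602}{27727} \approx -228.03$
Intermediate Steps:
$A{\left(b,K \right)} = K^{2}$
$L{\left(o \right)} = \frac{8 o}{5}$ ($L{\left(o \right)} = - 3 \left(\frac{o}{-5} + \frac{o}{-3}\right) = - 3 \left(o \left(- \frac{1}{5}\right) + o \left(- \frac{1}{3}\right)\right) = - 3 \left(- \frac{o}{5} - \frac{o}{3}\right) = - 3 \left(- \frac{8 o}{15}\right) = \frac{8 o}{5}$)
$W = \frac{10}{233}$ ($W = \frac{2}{-6 - \left(5 - \frac{8 \cdot 6^{2}}{5}\right)} = \frac{2}{-6 + \left(-5 + \frac{8}{5} \cdot 36\right)} = \frac{2}{-6 + \left(-5 + \frac{288}{5}\right)} = \frac{2}{-6 + \frac{263}{5}} = \frac{2}{\frac{233}{5}} = 2 \cdot \frac{5}{233} = \frac{10}{233} \approx 0.042918$)
$\left(\frac{-155 - 198}{229 - 110} + W\right) \left(\left(-1\right) \left(-78\right)\right) = \left(\frac{-155 - 198}{229 - 110} + \frac{10}{233}\right) \left(\left(-1\right) \left(-78\right)\right) = \left(- \frac{353}{119} + \frac{10}{233}\right) 78 = \left(- \frac{81059}{27727}\right) 78 = - \frac{6322602}{27727}$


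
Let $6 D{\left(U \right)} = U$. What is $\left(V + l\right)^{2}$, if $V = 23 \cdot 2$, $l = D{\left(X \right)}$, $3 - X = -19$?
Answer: $\frac{22201}{9} \approx 2466.8$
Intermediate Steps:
$X = 22$ ($X = 3 - -19 = 3 + 19 = 22$)
$D{\left(U \right)} = \frac{U}{6}$
$l = \frac{11}{3}$ ($l = \frac{1}{6} \cdot 22 = \frac{11}{3} \approx 3.6667$)
$V = 46$
$\left(V + l\right)^{2} = \left(46 + \frac{11}{3}\right)^{2} = \left(\frac{149}{3}\right)^{2} = \frac{22201}{9}$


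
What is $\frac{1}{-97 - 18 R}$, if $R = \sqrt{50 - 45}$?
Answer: $- \frac{97}{7789} + \frac{18 \sqrt{5}}{7789} \approx -0.007286$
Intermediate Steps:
$R = \sqrt{5} \approx 2.2361$
$\frac{1}{-97 - 18 R} = \frac{1}{-97 - 18 \sqrt{5}}$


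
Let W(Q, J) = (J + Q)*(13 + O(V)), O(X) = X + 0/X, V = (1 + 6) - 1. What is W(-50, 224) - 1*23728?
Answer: -20422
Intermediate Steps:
V = 6 (V = 7 - 1 = 6)
O(X) = X (O(X) = X + 0 = X)
W(Q, J) = 19*J + 19*Q (W(Q, J) = (J + Q)*(13 + 6) = (J + Q)*19 = 19*J + 19*Q)
W(-50, 224) - 1*23728 = (19*224 + 19*(-50)) - 1*23728 = (4256 - 950) - 23728 = 3306 - 23728 = -20422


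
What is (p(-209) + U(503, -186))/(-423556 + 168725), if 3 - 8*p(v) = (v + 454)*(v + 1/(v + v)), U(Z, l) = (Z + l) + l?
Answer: -21843253/852154864 ≈ -0.025633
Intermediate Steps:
U(Z, l) = Z + 2*l
p(v) = 3/8 - (454 + v)*(v + 1/(2*v))/8 (p(v) = 3/8 - (v + 454)*(v + 1/(v + v))/8 = 3/8 - (454 + v)*(v + 1/(2*v))/8)
(p(-209) + U(503, -186))/(-423556 + 168725) = ((1/16)*(-454 - 1*(-209)*(-5 + 2*(-209)² + 908*(-209)))/(-209) + (503 + 2*(-186)))/(-423556 + 168725) = ((1/16)*(-1/209)*(-454 - 1*(-209)*(-5 + 2*43681 - 189772)) + (503 - 372))/(-254831) = ((1/16)*(-1/209)*(-454 - 1*(-209)*(-5 + 87362 - 189772)) + 131)*(-1/254831) = ((1/16)*(-1/209)*(-454 - 1*(-209)*(-102415)) + 131)*(-1/254831) = ((1/16)*(-1/209)*(-454 - 21404735) + 131)*(-1/254831) = ((1/16)*(-1/209)*(-21405189) + 131)*(-1/254831) = (21405189/3344 + 131)*(-1/254831) = (21843253/3344)*(-1/254831) = -21843253/852154864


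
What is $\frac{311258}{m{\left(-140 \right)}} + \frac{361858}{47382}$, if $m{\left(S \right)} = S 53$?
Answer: $- \frac{56901133}{1658370} \approx -34.311$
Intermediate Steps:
$m{\left(S \right)} = 53 S$
$\frac{311258}{m{\left(-140 \right)}} + \frac{361858}{47382} = \frac{311258}{53 \left(-140\right)} + \frac{361858}{47382} = \frac{311258}{-7420} + 361858 \cdot \frac{1}{47382} = 311258 \left(- \frac{1}{7420}\right) + \frac{180929}{23691} = - \frac{155629}{3710} + \frac{180929}{23691} = - \frac{56901133}{1658370}$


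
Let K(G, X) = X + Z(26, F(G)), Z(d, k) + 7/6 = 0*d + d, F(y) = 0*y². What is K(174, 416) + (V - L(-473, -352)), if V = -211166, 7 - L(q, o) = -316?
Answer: -1266289/6 ≈ -2.1105e+5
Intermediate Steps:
F(y) = 0
L(q, o) = 323 (L(q, o) = 7 - 1*(-316) = 7 + 316 = 323)
Z(d, k) = -7/6 + d (Z(d, k) = -7/6 + (0*d + d) = -7/6 + (0 + d) = -7/6 + d)
K(G, X) = 149/6 + X (K(G, X) = X + (-7/6 + 26) = X + 149/6 = 149/6 + X)
K(174, 416) + (V - L(-473, -352)) = (149/6 + 416) + (-211166 - 1*323) = 2645/6 + (-211166 - 323) = 2645/6 - 211489 = -1266289/6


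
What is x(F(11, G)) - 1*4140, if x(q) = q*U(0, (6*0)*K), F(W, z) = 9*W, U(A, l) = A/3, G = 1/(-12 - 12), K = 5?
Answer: -4140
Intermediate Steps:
G = -1/24 (G = 1/(-24) = -1/24 ≈ -0.041667)
U(A, l) = A/3 (U(A, l) = A*(⅓) = A/3)
x(q) = 0 (x(q) = q*((⅓)*0) = q*0 = 0)
x(F(11, G)) - 1*4140 = 0 - 1*4140 = 0 - 4140 = -4140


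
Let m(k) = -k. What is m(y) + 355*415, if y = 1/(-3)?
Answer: 441976/3 ≈ 1.4733e+5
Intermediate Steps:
y = -1/3 ≈ -0.33333
m(y) + 355*415 = -1*(-1/3) + 355*415 = 1/3 + 147325 = 441976/3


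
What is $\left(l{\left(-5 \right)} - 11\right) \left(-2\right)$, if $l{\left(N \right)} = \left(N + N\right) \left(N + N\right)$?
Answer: $-178$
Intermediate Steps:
$l{\left(N \right)} = 4 N^{2}$ ($l{\left(N \right)} = 2 N 2 N = 4 N^{2}$)
$\left(l{\left(-5 \right)} - 11\right) \left(-2\right) = \left(4 \left(-5\right)^{2} - 11\right) \left(-2\right) = \left(4 \cdot 25 - 11\right) \left(-2\right) = \left(100 - 11\right) \left(-2\right) = 89 \left(-2\right) = -178$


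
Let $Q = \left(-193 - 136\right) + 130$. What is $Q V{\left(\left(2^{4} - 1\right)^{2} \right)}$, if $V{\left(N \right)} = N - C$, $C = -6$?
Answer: $-45969$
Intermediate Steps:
$Q = -199$ ($Q = -329 + 130 = -199$)
$V{\left(N \right)} = 6 + N$ ($V{\left(N \right)} = N - -6 = N + 6 = 6 + N$)
$Q V{\left(\left(2^{4} - 1\right)^{2} \right)} = - 199 \left(6 + \left(2^{4} - 1\right)^{2}\right) = - 199 \left(6 + \left(16 - 1\right)^{2}\right) = - 199 \left(6 + 15^{2}\right) = - 199 \left(6 + 225\right) = \left(-199\right) 231 = -45969$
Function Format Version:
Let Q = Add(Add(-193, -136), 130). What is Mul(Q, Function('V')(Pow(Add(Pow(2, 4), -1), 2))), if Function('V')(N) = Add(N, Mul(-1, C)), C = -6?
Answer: -45969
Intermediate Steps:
Q = -199 (Q = Add(-329, 130) = -199)
Function('V')(N) = Add(6, N) (Function('V')(N) = Add(N, Mul(-1, -6)) = Add(N, 6) = Add(6, N))
Mul(Q, Function('V')(Pow(Add(Pow(2, 4), -1), 2))) = Mul(-199, Add(6, Pow(Add(Pow(2, 4), -1), 2))) = Mul(-199, Add(6, Pow(Add(16, -1), 2))) = Mul(-199, Add(6, Pow(15, 2))) = Mul(-199, Add(6, 225)) = Mul(-199, 231) = -45969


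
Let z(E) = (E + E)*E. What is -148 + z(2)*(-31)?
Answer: -396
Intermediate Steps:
z(E) = 2*E**2 (z(E) = (2*E)*E = 2*E**2)
-148 + z(2)*(-31) = -148 + (2*2**2)*(-31) = -148 + (2*4)*(-31) = -148 + 8*(-31) = -148 - 248 = -396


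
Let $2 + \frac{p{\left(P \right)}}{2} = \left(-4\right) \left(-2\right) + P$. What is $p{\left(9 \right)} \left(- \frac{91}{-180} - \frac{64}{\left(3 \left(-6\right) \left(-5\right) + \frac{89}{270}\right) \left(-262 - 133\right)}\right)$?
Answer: $\frac{175954601}{11560386} \approx 15.22$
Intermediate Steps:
$p{\left(P \right)} = 12 + 2 P$ ($p{\left(P \right)} = -4 + 2 \left(\left(-4\right) \left(-2\right) + P\right) = -4 + 2 \left(8 + P\right) = -4 + \left(16 + 2 P\right) = 12 + 2 P$)
$p{\left(9 \right)} \left(- \frac{91}{-180} - \frac{64}{\left(3 \left(-6\right) \left(-5\right) + \frac{89}{270}\right) \left(-262 - 133\right)}\right) = \left(12 + 2 \cdot 9\right) \left(- \frac{91}{-180} - \frac{64}{\left(3 \left(-6\right) \left(-5\right) + \frac{89}{270}\right) \left(-262 - 133\right)}\right) = \left(12 + 18\right) \left(\left(-91\right) \left(- \frac{1}{180}\right) - \frac{64}{\left(\left(-18\right) \left(-5\right) + 89 \cdot \frac{1}{270}\right) \left(-395\right)}\right) = 30 \left(\frac{91}{180} - \frac{64}{\left(90 + \frac{89}{270}\right) \left(-395\right)}\right) = 30 \left(\frac{91}{180} - \frac{64}{\frac{24389}{270} \left(-395\right)}\right) = 30 \left(\frac{91}{180} - \frac{64}{- \frac{1926731}{54}}\right) = 30 \left(\frac{91}{180} - - \frac{3456}{1926731}\right) = 30 \left(\frac{91}{180} + \frac{3456}{1926731}\right) = 30 \cdot \frac{175954601}{346811580} = \frac{175954601}{11560386}$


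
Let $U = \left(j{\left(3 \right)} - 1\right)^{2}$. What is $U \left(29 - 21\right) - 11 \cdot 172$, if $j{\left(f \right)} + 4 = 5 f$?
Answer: $-1092$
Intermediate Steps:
$j{\left(f \right)} = -4 + 5 f$
$U = 100$ ($U = \left(\left(-4 + 5 \cdot 3\right) - 1\right)^{2} = \left(\left(-4 + 15\right) - 1\right)^{2} = \left(11 - 1\right)^{2} = 10^{2} = 100$)
$U \left(29 - 21\right) - 11 \cdot 172 = 100 \left(29 - 21\right) - 11 \cdot 172 = 100 \cdot 8 - 1892 = 800 - 1892 = -1092$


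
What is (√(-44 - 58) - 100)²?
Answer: (100 - I*√102)² ≈ 9898.0 - 2019.9*I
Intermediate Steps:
(√(-44 - 58) - 100)² = (√(-102) - 100)² = (I*√102 - 100)² = (-100 + I*√102)²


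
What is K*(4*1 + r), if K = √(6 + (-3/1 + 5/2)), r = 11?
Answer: 15*√22/2 ≈ 35.178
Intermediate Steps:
K = √22/2 (K = √(6 + (-3*1 + 5*(½))) = √(6 + (-3 + 5/2)) = √(6 - ½) = √(11/2) = √22/2 ≈ 2.3452)
K*(4*1 + r) = (√22/2)*(4*1 + 11) = (√22/2)*(4 + 11) = (√22/2)*15 = 15*√22/2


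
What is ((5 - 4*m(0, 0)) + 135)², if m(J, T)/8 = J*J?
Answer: 19600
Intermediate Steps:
m(J, T) = 8*J² (m(J, T) = 8*(J*J) = 8*J²)
((5 - 4*m(0, 0)) + 135)² = ((5 - 32*0²) + 135)² = ((5 - 32*0) + 135)² = ((5 - 4*0) + 135)² = ((5 + 0) + 135)² = (5 + 135)² = 140² = 19600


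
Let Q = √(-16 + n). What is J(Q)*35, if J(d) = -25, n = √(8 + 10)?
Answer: -875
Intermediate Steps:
n = 3*√2 (n = √18 = 3*√2 ≈ 4.2426)
Q = √(-16 + 3*√2) ≈ 3.4289*I
J(Q)*35 = -25*35 = -875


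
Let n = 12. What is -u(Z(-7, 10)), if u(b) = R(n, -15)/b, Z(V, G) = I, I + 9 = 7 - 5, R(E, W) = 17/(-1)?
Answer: -17/7 ≈ -2.4286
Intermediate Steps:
R(E, W) = -17 (R(E, W) = 17*(-1) = -17)
I = -7 (I = -9 + (7 - 5) = -9 + 2 = -7)
Z(V, G) = -7
u(b) = -17/b
-u(Z(-7, 10)) = -(-17)/(-7) = -(-17)*(-1)/7 = -1*17/7 = -17/7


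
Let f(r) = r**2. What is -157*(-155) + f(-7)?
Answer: 24384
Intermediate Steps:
-157*(-155) + f(-7) = -157*(-155) + (-7)**2 = 24335 + 49 = 24384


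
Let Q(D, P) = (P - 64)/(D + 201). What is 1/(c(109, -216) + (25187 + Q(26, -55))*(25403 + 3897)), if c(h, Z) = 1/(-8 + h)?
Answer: 22927/16919294669227 ≈ 1.3551e-9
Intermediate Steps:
Q(D, P) = (-64 + P)/(201 + D)
1/(c(109, -216) + (25187 + Q(26, -55))*(25403 + 3897)) = 1/(1/(-8 + 109) + (25187 + (-64 - 55)/(201 + 26))*(25403 + 3897)) = 1/(1/101 + (25187 - 119/227)*29300) = 1/(1/101 + (5717330/227)*29300) = 1/(1/101 + 167517769000/227) = 1/(16919294669227/22927) = 22927/16919294669227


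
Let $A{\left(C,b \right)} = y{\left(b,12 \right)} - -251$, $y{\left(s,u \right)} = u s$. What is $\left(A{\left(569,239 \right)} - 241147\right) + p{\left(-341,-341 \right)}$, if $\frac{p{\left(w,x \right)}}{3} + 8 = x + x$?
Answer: $-240098$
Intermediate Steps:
$y{\left(s,u \right)} = s u$
$p{\left(w,x \right)} = -24 + 6 x$ ($p{\left(w,x \right)} = -24 + 3 \left(x + x\right) = -24 + 3 \cdot 2 x = -24 + 6 x$)
$A{\left(C,b \right)} = 251 + 12 b$ ($A{\left(C,b \right)} = b 12 - -251 = 12 b + 251 = 251 + 12 b$)
$\left(A{\left(569,239 \right)} - 241147\right) + p{\left(-341,-341 \right)} = \left(\left(251 + 12 \cdot 239\right) - 241147\right) + \left(-24 + 6 \left(-341\right)\right) = \left(\left(251 + 2868\right) - 241147\right) - 2070 = \left(3119 - 241147\right) - 2070 = -238028 - 2070 = -240098$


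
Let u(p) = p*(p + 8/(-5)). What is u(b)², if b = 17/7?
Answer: 243049/60025 ≈ 4.0491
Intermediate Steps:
b = 17/7 (b = 17*(⅐) = 17/7 ≈ 2.4286)
u(p) = p*(-8/5 + p) (u(p) = p*(p + 8*(-⅕)) = p*(p - 8/5) = p*(-8/5 + p))
u(b)² = ((⅕)*(17/7)*(-8 + 5*(17/7)))² = ((⅕)*(17/7)*(-8 + 85/7))² = ((⅕)*(17/7)*(29/7))² = (493/245)² = 243049/60025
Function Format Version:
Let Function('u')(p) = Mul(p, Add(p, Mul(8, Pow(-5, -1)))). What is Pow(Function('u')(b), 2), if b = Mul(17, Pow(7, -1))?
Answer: Rational(243049, 60025) ≈ 4.0491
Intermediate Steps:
b = Rational(17, 7) (b = Mul(17, Rational(1, 7)) = Rational(17, 7) ≈ 2.4286)
Function('u')(p) = Mul(p, Add(Rational(-8, 5), p)) (Function('u')(p) = Mul(p, Add(p, Mul(8, Rational(-1, 5)))) = Mul(p, Add(p, Rational(-8, 5))) = Mul(p, Add(Rational(-8, 5), p)))
Pow(Function('u')(b), 2) = Pow(Mul(Rational(1, 5), Rational(17, 7), Add(-8, Mul(5, Rational(17, 7)))), 2) = Pow(Mul(Rational(1, 5), Rational(17, 7), Add(-8, Rational(85, 7))), 2) = Pow(Mul(Rational(1, 5), Rational(17, 7), Rational(29, 7)), 2) = Pow(Rational(493, 245), 2) = Rational(243049, 60025)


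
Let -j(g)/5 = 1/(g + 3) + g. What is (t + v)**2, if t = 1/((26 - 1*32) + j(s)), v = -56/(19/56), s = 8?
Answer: 2568663317025/94264681 ≈ 27249.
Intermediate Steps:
j(g) = -5*g - 5/(3 + g) (j(g) = -5*(1/(g + 3) + g) = -5*(1/(3 + g) + g) = -5*(g + 1/(3 + g)) = -5*g - 5/(3 + g))
v = -3136/19 (v = -56/(19*(1/56)) = -56/19/56 = -56*56/19 = -3136/19 ≈ -165.05)
t = -11/511 (t = 1/((26 - 1*32) + 5*(-1 - 1*8**2 - 3*8)/(3 + 8)) = 1/((26 - 32) + 5*(-1 - 1*64 - 24)/11) = 1/(-6 + 5*(1/11)*(-1 - 64 - 24)) = 1/(-6 + 5*(1/11)*(-89)) = 1/(-6 - 445/11) = 1/(-511/11) = -11/511 ≈ -0.021526)
(t + v)**2 = (-11/511 - 3136/19)**2 = (-1602705/9709)**2 = 2568663317025/94264681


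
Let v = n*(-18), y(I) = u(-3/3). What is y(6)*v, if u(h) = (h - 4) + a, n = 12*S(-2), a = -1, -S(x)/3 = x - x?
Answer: 0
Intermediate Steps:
S(x) = 0 (S(x) = -3*(x - x) = -3*0 = 0)
n = 0 (n = 12*0 = 0)
u(h) = -5 + h (u(h) = (h - 4) - 1 = (-4 + h) - 1 = -5 + h)
y(I) = -6 (y(I) = -5 - 3/3 = -5 - 3*⅓ = -5 - 1 = -6)
v = 0 (v = 0*(-18) = 0)
y(6)*v = -6*0 = 0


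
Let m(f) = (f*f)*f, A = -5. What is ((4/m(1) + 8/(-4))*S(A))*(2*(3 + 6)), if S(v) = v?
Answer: -180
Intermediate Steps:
m(f) = f**3 (m(f) = f**2*f = f**3)
((4/m(1) + 8/(-4))*S(A))*(2*(3 + 6)) = ((4/(1**3) + 8/(-4))*(-5))*(2*(3 + 6)) = ((4/1 + 8*(-1/4))*(-5))*(2*9) = ((4*1 - 2)*(-5))*18 = ((4 - 2)*(-5))*18 = (2*(-5))*18 = -10*18 = -180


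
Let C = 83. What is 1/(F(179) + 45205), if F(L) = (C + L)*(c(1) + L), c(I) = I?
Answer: 1/92365 ≈ 1.0827e-5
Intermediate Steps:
F(L) = (1 + L)*(83 + L) (F(L) = (83 + L)*(1 + L) = (1 + L)*(83 + L))
1/(F(179) + 45205) = 1/((83 + 179**2 + 84*179) + 45205) = 1/((83 + 32041 + 15036) + 45205) = 1/(47160 + 45205) = 1/92365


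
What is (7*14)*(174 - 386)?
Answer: -20776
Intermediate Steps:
(7*14)*(174 - 386) = 98*(-212) = -20776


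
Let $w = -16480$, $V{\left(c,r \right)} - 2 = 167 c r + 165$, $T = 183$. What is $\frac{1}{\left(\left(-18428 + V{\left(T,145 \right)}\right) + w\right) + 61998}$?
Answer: $\frac{1}{4458602} \approx 2.2429 \cdot 10^{-7}$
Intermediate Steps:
$V{\left(c,r \right)} = 167 + 167 c r$ ($V{\left(c,r \right)} = 2 + \left(167 c r + 165\right) = 2 + \left(165 + 167 c r\right) = 167 + 167 c r$)
$\frac{1}{\left(\left(-18428 + V{\left(T,145 \right)}\right) + w\right) + 61998} = \frac{1}{\left(\left(-18428 + \left(167 + 167 \cdot 183 \cdot 145\right)\right) - 16480\right) + 61998} = \frac{1}{\left(\left(-18428 + \left(167 + 4431345\right)\right) - 16480\right) + 61998} = \frac{1}{\left(\left(-18428 + 4431512\right) - 16480\right) + 61998} = \frac{1}{\left(4413084 - 16480\right) + 61998} = \frac{1}{4396604 + 61998} = \frac{1}{4458602}$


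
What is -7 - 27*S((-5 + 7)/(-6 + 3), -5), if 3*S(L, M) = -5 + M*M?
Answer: -187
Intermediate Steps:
S(L, M) = -5/3 + M²/3 (S(L, M) = (-5 + M*M)/3 = (-5 + M²)/3 = -5/3 + M²/3)
-7 - 27*S((-5 + 7)/(-6 + 3), -5) = -7 - 27*(-5/3 + (⅓)*(-5)²) = -7 - 27*(-5/3 + (⅓)*25) = -7 - 27*(-5/3 + 25/3) = -7 - 27*20/3 = -7 - 180 = -187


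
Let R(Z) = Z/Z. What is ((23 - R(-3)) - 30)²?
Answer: 64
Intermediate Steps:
R(Z) = 1
((23 - R(-3)) - 30)² = ((23 - 1*1) - 30)² = ((23 - 1) - 30)² = (22 - 30)² = (-8)² = 64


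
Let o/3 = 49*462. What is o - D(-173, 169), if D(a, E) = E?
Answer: 67745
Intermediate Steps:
o = 67914 (o = 3*(49*462) = 3*22638 = 67914)
o - D(-173, 169) = 67914 - 1*169 = 67914 - 169 = 67745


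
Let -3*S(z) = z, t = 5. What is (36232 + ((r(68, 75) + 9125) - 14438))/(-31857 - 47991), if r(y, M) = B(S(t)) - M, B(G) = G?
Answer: -92527/239544 ≈ -0.38626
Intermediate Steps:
S(z) = -z/3
r(y, M) = -5/3 - M (r(y, M) = -⅓*5 - M = -5/3 - M)
(36232 + ((r(68, 75) + 9125) - 14438))/(-31857 - 47991) = (36232 + (((-5/3 - 1*75) + 9125) - 14438))/(-31857 - 47991) = (36232 + (((-5/3 - 75) + 9125) - 14438))/(-79848) = (36232 + ((-230/3 + 9125) - 14438))*(-1/79848) = (36232 + (27145/3 - 14438))*(-1/79848) = (36232 - 16169/3)*(-1/79848) = (92527/3)*(-1/79848) = -92527/239544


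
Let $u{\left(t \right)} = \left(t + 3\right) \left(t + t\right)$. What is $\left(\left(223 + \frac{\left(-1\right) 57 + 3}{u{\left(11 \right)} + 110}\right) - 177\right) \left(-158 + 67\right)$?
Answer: $- \frac{872417}{209} \approx -4174.2$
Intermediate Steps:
$u{\left(t \right)} = 2 t \left(3 + t\right)$ ($u{\left(t \right)} = \left(3 + t\right) 2 t = 2 t \left(3 + t\right)$)
$\left(\left(223 + \frac{\left(-1\right) 57 + 3}{u{\left(11 \right)} + 110}\right) - 177\right) \left(-158 + 67\right) = \left(\left(223 + \frac{\left(-1\right) 57 + 3}{2 \cdot 11 \left(3 + 11\right) + 110}\right) - 177\right) \left(-158 + 67\right) = \left(\left(223 + \frac{-57 + 3}{2 \cdot 11 \cdot 14 + 110}\right) - 177\right) \left(-91\right) = \left(\left(223 - \frac{54}{308 + 110}\right) - 177\right) \left(-91\right) = \left(\left(223 - \frac{54}{418}\right) - 177\right) \left(-91\right) = \left(\left(223 - \frac{27}{209}\right) - 177\right) \left(-91\right) = \left(\frac{46580}{209} - 177\right) \left(-91\right) = \frac{9587}{209} \left(-91\right) = - \frac{872417}{209}$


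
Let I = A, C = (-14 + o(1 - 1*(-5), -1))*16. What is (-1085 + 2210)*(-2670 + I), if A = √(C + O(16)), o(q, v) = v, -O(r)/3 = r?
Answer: -3003750 + 13500*I*√2 ≈ -3.0038e+6 + 19092.0*I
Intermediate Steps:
O(r) = -3*r
C = -240 (C = (-14 - 1)*16 = -15*16 = -240)
A = 12*I*√2 (A = √(-240 - 3*16) = √(-240 - 48) = √(-288) = 12*I*√2 ≈ 16.971*I)
I = 12*I*√2 ≈ 16.971*I
(-1085 + 2210)*(-2670 + I) = (-1085 + 2210)*(-2670 + 12*I*√2) = 1125*(-2670 + 12*I*√2) = -3003750 + 13500*I*√2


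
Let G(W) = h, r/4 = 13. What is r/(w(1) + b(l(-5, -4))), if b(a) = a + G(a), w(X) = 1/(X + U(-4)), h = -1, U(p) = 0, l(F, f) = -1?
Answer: -52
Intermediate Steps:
r = 52 (r = 4*13 = 52)
G(W) = -1
w(X) = 1/X (w(X) = 1/(X + 0) = 1/X)
b(a) = -1 + a (b(a) = a - 1 = -1 + a)
r/(w(1) + b(l(-5, -4))) = 52/(1/1 + (-1 - 1)) = 52/(1 - 2) = 52/(-1) = 52*(-1) = -52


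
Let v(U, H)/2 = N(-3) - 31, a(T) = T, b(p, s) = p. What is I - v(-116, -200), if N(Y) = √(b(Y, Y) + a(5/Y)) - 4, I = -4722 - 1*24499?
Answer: -29151 - 2*I*√42/3 ≈ -29151.0 - 4.3205*I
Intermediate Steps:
I = -29221 (I = -4722 - 24499 = -29221)
N(Y) = -4 + √(Y + 5/Y) (N(Y) = √(Y + 5/Y) - 4 = -4 + √(Y + 5/Y))
v(U, H) = -70 + 2*I*√42/3 (v(U, H) = 2*((-4 + √(-3 + 5/(-3))) - 31) = 2*((-4 + √(-3 + 5*(-⅓))) - 31) = 2*((-4 + √(-3 - 5/3)) - 31) = 2*((-4 + √(-14/3)) - 31) = 2*((-4 + I*√42/3) - 31) = 2*(-35 + I*√42/3) = -70 + 2*I*√42/3)
I - v(-116, -200) = -29221 - (-70 + 2*I*√42/3) = -29221 + (70 - 2*I*√42/3) = -29151 - 2*I*√42/3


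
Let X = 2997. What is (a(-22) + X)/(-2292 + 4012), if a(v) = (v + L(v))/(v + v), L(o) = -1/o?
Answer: 2901579/1664960 ≈ 1.7427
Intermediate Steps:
a(v) = (v - 1/v)/(2*v) (a(v) = (v - 1/v)/(v + v) = (v - 1/v)/((2*v)) = (v - 1/v)*(1/(2*v)) = (v - 1/v)/(2*v))
(a(-22) + X)/(-2292 + 4012) = ((½)*(-1 + (-22)²)/(-22)² + 2997)/(-2292 + 4012) = ((½)*(1/484)*(-1 + 484) + 2997)/1720 = ((½)*(1/484)*483 + 2997)*(1/1720) = (483/968 + 2997)*(1/1720) = (2901579/968)*(1/1720) = 2901579/1664960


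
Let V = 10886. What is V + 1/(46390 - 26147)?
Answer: 220365299/20243 ≈ 10886.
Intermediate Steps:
V + 1/(46390 - 26147) = 10886 + 1/(46390 - 26147) = 10886 + 1/20243 = 220365299/20243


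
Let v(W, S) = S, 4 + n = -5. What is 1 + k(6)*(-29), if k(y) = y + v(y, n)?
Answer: 88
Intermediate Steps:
n = -9 (n = -4 - 5 = -9)
k(y) = -9 + y (k(y) = y - 9 = -9 + y)
1 + k(6)*(-29) = 1 + (-9 + 6)*(-29) = 1 - 3*(-29) = 1 + 87 = 88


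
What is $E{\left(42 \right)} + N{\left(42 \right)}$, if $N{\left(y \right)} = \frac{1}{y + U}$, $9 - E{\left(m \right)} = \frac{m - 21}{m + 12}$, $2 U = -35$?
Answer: $\frac{7631}{882} \approx 8.6519$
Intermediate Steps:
$U = - \frac{35}{2}$ ($U = \frac{1}{2} \left(-35\right) = - \frac{35}{2} \approx -17.5$)
$E{\left(m \right)} = 9 - \frac{-21 + m}{12 + m}$ ($E{\left(m \right)} = 9 - \frac{m - 21}{m + 12} = 9 - \frac{-21 + m}{12 + m}$)
$N{\left(y \right)} = \frac{1}{- \frac{35}{2} + y}$ ($N{\left(y \right)} = \frac{1}{y - \frac{35}{2}} = \frac{1}{- \frac{35}{2} + y}$)
$E{\left(42 \right)} + N{\left(42 \right)} = \frac{129 + 8 \cdot 42}{12 + 42} + \frac{2}{-35 + 2 \cdot 42} = \frac{129 + 336}{54} + \frac{2}{-35 + 84} = \frac{1}{54} \cdot 465 + \frac{2}{49} = \frac{155}{18} + 2 \cdot \frac{1}{49} = \frac{155}{18} + \frac{2}{49} = \frac{7631}{882}$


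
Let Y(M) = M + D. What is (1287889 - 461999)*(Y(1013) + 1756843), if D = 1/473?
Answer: 686699363066210/473 ≈ 1.4518e+12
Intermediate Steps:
D = 1/473 ≈ 0.0021142
Y(M) = 1/473 + M (Y(M) = M + 1/473 = 1/473 + M)
(1287889 - 461999)*(Y(1013) + 1756843) = (1287889 - 461999)*((1/473 + 1013) + 1756843) = 825890*(479150/473 + 1756843) = 825890*(831465889/473) = 686699363066210/473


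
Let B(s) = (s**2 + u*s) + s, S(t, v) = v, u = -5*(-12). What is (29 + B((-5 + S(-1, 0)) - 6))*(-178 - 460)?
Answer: 332398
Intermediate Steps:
u = 60
B(s) = s**2 + 61*s (B(s) = (s**2 + 60*s) + s = s**2 + 61*s)
(29 + B((-5 + S(-1, 0)) - 6))*(-178 - 460) = (29 + ((-5 + 0) - 6)*(61 + ((-5 + 0) - 6)))*(-178 - 460) = (29 + (-5 - 6)*(61 + (-5 - 6)))*(-638) = (29 - 11*(61 - 11))*(-638) = (29 - 11*50)*(-638) = (29 - 550)*(-638) = -521*(-638) = 332398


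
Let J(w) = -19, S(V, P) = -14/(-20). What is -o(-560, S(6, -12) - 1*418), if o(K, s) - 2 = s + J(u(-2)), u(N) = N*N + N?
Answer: 4343/10 ≈ 434.30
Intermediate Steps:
S(V, P) = 7/10 (S(V, P) = -14*(-1/20) = 7/10)
u(N) = N + N² (u(N) = N² + N = N + N²)
o(K, s) = -17 + s (o(K, s) = 2 + (s - 19) = 2 + (-19 + s) = -17 + s)
-o(-560, S(6, -12) - 1*418) = -(-17 + (7/10 - 1*418)) = -(-17 + (7/10 - 418)) = -(-17 - 4173/10) = -1*(-4343/10) = 4343/10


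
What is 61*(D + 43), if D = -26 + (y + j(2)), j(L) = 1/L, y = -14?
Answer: 427/2 ≈ 213.50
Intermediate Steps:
D = -79/2 (D = -26 + (-14 + 1/2) = -26 + (-14 + ½) = -26 - 27/2 = -79/2 ≈ -39.500)
61*(D + 43) = 61*(-79/2 + 43) = 61*(7/2) = 427/2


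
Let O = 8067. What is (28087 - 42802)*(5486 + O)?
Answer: -199432395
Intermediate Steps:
(28087 - 42802)*(5486 + O) = (28087 - 42802)*(5486 + 8067) = -14715*13553 = -199432395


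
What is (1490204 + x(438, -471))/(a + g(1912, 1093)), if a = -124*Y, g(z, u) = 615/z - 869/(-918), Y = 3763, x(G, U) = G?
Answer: -1308199344336/409501311047 ≈ -3.1946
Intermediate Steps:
g(z, u) = 869/918 + 615/z (g(z, u) = 615/z - 869*(-1/918) = 615/z + 869/918 = 869/918 + 615/z)
a = -466612 (a = -124*3763 = -466612)
(1490204 + x(438, -471))/(a + g(1912, 1093)) = (1490204 + 438)/(-466612 + (869/918 + 615/1912)) = 1490642/(-466612 + (869/918 + 615*(1/1912))) = 1490642/(-466612 + (869/918 + 615/1912)) = 1490642/(-466612 + 1113049/877608) = 1490642/(-409501311047/877608) = 1490642*(-877608/409501311047) = -1308199344336/409501311047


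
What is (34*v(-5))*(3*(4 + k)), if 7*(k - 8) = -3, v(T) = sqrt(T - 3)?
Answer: 16524*I*sqrt(2)/7 ≈ 3338.4*I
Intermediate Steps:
v(T) = sqrt(-3 + T)
k = 53/7 (k = 8 + (1/7)*(-3) = 8 - 3/7 = 53/7 ≈ 7.5714)
(34*v(-5))*(3*(4 + k)) = (34*sqrt(-3 - 5))*(3*(4 + 53/7)) = (34*sqrt(-8))*(3*(81/7)) = (34*(2*I*sqrt(2)))*(243/7) = (68*I*sqrt(2))*(243/7) = 16524*I*sqrt(2)/7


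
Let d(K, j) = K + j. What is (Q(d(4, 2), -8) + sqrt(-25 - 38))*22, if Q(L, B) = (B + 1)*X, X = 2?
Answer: -308 + 66*I*sqrt(7) ≈ -308.0 + 174.62*I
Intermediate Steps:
Q(L, B) = 2 + 2*B (Q(L, B) = (B + 1)*2 = (1 + B)*2 = 2 + 2*B)
(Q(d(4, 2), -8) + sqrt(-25 - 38))*22 = ((2 + 2*(-8)) + sqrt(-25 - 38))*22 = ((2 - 16) + sqrt(-63))*22 = (-14 + 3*I*sqrt(7))*22 = -308 + 66*I*sqrt(7)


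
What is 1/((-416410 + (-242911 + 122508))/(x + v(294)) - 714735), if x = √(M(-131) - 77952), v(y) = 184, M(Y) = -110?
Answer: (-√78062 + 184*I)/(-132048053*I + 714735*√78062) ≈ -1.3974e-6 - 2.6169e-9*I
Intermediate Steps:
x = I*√78062 (x = √(-110 - 77952) = √(-78062) = I*√78062 ≈ 279.4*I)
1/((-416410 + (-242911 + 122508))/(x + v(294)) - 714735) = 1/((-416410 + (-242911 + 122508))/(I*√78062 + 184) - 714735) = 1/((-416410 - 120403)/(184 + I*√78062) - 714735) = 1/(-536813/(184 + I*√78062) - 714735) = 1/(-714735 - 536813/(184 + I*√78062))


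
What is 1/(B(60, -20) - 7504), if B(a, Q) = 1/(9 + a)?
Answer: -69/517775 ≈ -0.00013326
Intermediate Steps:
1/(B(60, -20) - 7504) = 1/(1/(9 + 60) - 7504) = 1/(1/69 - 7504) = 1/(-517775/69) = -69/517775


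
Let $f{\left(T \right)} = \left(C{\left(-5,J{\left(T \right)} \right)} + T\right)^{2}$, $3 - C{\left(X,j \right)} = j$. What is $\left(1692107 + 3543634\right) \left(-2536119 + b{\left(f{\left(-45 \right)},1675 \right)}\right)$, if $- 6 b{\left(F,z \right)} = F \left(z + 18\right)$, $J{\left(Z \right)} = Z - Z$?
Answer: $-15884510426001$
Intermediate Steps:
$J{\left(Z \right)} = 0$
$C{\left(X,j \right)} = 3 - j$
$f{\left(T \right)} = \left(3 + T\right)^{2}$ ($f{\left(T \right)} = \left(\left(3 - 0\right) + T\right)^{2} = \left(\left(3 + 0\right) + T\right)^{2} = \left(3 + T\right)^{2}$)
$b{\left(F,z \right)} = - \frac{F \left(18 + z\right)}{6}$ ($b{\left(F,z \right)} = - \frac{F \left(z + 18\right)}{6} = - \frac{F \left(18 + z\right)}{6}$)
$\left(1692107 + 3543634\right) \left(-2536119 + b{\left(f{\left(-45 \right)},1675 \right)}\right) = \left(1692107 + 3543634\right) \left(-2536119 - \frac{\left(3 - 45\right)^{2} \left(18 + 1675\right)}{6}\right) = 5235741 \left(-2536119 - \frac{1}{6} \left(-42\right)^{2} \cdot 1693\right) = 5235741 \left(-2536119 - 294 \cdot 1693\right) = 5235741 \left(-2536119 - 497742\right) = 5235741 \left(-3033861\right) = -15884510426001$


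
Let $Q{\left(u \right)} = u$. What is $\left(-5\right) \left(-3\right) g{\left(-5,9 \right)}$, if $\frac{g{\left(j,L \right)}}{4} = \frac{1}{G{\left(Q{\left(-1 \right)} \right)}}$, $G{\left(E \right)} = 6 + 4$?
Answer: $6$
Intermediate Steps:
$G{\left(E \right)} = 10$
$g{\left(j,L \right)} = \frac{2}{5}$ ($g{\left(j,L \right)} = \frac{4}{10} = 4 \cdot \frac{1}{10} = \frac{2}{5}$)
$\left(-5\right) \left(-3\right) g{\left(-5,9 \right)} = \left(-5\right) \left(-3\right) \frac{2}{5} = 15 \cdot \frac{2}{5} = 6$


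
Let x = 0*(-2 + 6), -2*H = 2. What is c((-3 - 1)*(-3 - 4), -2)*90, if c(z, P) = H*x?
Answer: 0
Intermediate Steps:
H = -1 (H = -1/2*2 = -1)
x = 0 (x = 0*4 = 0)
c(z, P) = 0 (c(z, P) = -1*0 = 0)
c((-3 - 1)*(-3 - 4), -2)*90 = 0*90 = 0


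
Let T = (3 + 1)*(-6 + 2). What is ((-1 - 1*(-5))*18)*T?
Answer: -1152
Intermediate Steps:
T = -16 (T = 4*(-4) = -16)
((-1 - 1*(-5))*18)*T = ((-1 - 1*(-5))*18)*(-16) = ((-1 + 5)*18)*(-16) = (4*18)*(-16) = 72*(-16) = -1152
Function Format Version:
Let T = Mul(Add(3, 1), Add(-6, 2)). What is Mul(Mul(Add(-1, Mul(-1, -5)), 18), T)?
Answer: -1152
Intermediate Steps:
T = -16 (T = Mul(4, -4) = -16)
Mul(Mul(Add(-1, Mul(-1, -5)), 18), T) = Mul(Mul(Add(-1, Mul(-1, -5)), 18), -16) = Mul(Mul(Add(-1, 5), 18), -16) = Mul(Mul(4, 18), -16) = Mul(72, -16) = -1152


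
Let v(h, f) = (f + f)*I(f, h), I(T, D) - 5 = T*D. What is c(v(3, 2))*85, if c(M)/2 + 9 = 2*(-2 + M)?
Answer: 12750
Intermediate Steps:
I(T, D) = 5 + D*T (I(T, D) = 5 + T*D = 5 + D*T)
v(h, f) = 2*f*(5 + f*h) (v(h, f) = (f + f)*(5 + h*f) = (2*f)*(5 + f*h) = 2*f*(5 + f*h))
c(M) = -26 + 4*M (c(M) = -18 + 2*(2*(-2 + M)) = -18 + 2*(-4 + 2*M) = -18 + (-8 + 4*M) = -26 + 4*M)
c(v(3, 2))*85 = (-26 + 4*(2*2*(5 + 2*3)))*85 = (-26 + 4*(2*2*(5 + 6)))*85 = (-26 + 4*(2*2*11))*85 = (-26 + 4*44)*85 = (-26 + 176)*85 = 150*85 = 12750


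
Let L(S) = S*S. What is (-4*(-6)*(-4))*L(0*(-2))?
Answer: 0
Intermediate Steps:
L(S) = S²
(-4*(-6)*(-4))*L(0*(-2)) = (-4*(-6)*(-4))*(0*(-2))² = (24*(-4))*0² = -96*0 = 0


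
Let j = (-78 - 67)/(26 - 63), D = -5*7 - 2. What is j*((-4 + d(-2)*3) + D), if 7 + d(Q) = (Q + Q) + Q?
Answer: -11600/37 ≈ -313.51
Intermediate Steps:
d(Q) = -7 + 3*Q (d(Q) = -7 + ((Q + Q) + Q) = -7 + (2*Q + Q) = -7 + 3*Q)
D = -37 (D = -35 - 2 = -37)
j = 145/37 (j = -145/(-37) = -145*(-1/37) = 145/37 ≈ 3.9189)
j*((-4 + d(-2)*3) + D) = 145*((-4 + (-7 + 3*(-2))*3) - 37)/37 = 145*((-4 + (-7 - 6)*3) - 37)/37 = 145*((-4 - 13*3) - 37)/37 = 145*((-4 - 39) - 37)/37 = 145*(-43 - 37)/37 = (145/37)*(-80) = -11600/37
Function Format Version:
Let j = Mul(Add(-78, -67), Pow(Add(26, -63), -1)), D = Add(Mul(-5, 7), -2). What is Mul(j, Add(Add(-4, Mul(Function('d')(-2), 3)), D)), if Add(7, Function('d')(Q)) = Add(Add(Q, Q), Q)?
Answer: Rational(-11600, 37) ≈ -313.51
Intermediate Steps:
Function('d')(Q) = Add(-7, Mul(3, Q)) (Function('d')(Q) = Add(-7, Add(Add(Q, Q), Q)) = Add(-7, Add(Mul(2, Q), Q)) = Add(-7, Mul(3, Q)))
D = -37 (D = Add(-35, -2) = -37)
j = Rational(145, 37) (j = Mul(-145, Pow(-37, -1)) = Mul(-145, Rational(-1, 37)) = Rational(145, 37) ≈ 3.9189)
Mul(j, Add(Add(-4, Mul(Function('d')(-2), 3)), D)) = Mul(Rational(145, 37), Add(Add(-4, Mul(Add(-7, Mul(3, -2)), 3)), -37)) = Mul(Rational(145, 37), Add(Add(-4, Mul(Add(-7, -6), 3)), -37)) = Mul(Rational(145, 37), Add(Add(-4, Mul(-13, 3)), -37)) = Mul(Rational(145, 37), Add(Add(-4, -39), -37)) = Mul(Rational(145, 37), Add(-43, -37)) = Mul(Rational(145, 37), -80) = Rational(-11600, 37)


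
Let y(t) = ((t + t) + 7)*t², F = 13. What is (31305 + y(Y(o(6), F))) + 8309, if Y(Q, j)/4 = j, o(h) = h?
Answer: 339758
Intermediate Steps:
Y(Q, j) = 4*j
y(t) = t²*(7 + 2*t) (y(t) = (2*t + 7)*t² = (7 + 2*t)*t² = t²*(7 + 2*t))
(31305 + y(Y(o(6), F))) + 8309 = (31305 + (4*13)²*(7 + 2*(4*13))) + 8309 = (31305 + 52²*(7 + 2*52)) + 8309 = (31305 + 2704*(7 + 104)) + 8309 = (31305 + 2704*111) + 8309 = (31305 + 300144) + 8309 = 331449 + 8309 = 339758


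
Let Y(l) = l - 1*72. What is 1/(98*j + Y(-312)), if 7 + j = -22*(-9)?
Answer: 1/18334 ≈ 5.4543e-5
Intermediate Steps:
j = 191 (j = -7 - 22*(-9) = -7 + 198 = 191)
Y(l) = -72 + l (Y(l) = l - 72 = -72 + l)
1/(98*j + Y(-312)) = 1/(98*191 + (-72 - 312)) = 1/(18718 - 384) = 1/18334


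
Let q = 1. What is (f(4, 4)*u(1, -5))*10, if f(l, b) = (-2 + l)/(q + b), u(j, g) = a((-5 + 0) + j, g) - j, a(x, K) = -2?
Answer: -12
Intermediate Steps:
u(j, g) = -2 - j
f(l, b) = (-2 + l)/(1 + b)
(f(4, 4)*u(1, -5))*10 = (((-2 + 4)/(1 + 4))*(-2 - 1*1))*10 = ((2/5)*(-2 - 1))*10 = (((1/5)*2)*(-3))*10 = ((2/5)*(-3))*10 = -6/5*10 = -12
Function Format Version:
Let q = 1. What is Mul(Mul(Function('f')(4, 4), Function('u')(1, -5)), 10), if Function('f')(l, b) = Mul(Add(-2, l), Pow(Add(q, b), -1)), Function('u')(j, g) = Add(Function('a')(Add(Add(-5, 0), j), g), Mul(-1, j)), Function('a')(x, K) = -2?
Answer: -12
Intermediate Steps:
Function('u')(j, g) = Add(-2, Mul(-1, j))
Function('f')(l, b) = Mul(Pow(Add(1, b), -1), Add(-2, l)) (Function('f')(l, b) = Mul(Add(-2, l), Pow(Add(1, b), -1)) = Mul(Pow(Add(1, b), -1), Add(-2, l)))
Mul(Mul(Function('f')(4, 4), Function('u')(1, -5)), 10) = Mul(Mul(Mul(Pow(Add(1, 4), -1), Add(-2, 4)), Add(-2, Mul(-1, 1))), 10) = Mul(Mul(Mul(Pow(5, -1), 2), Add(-2, -1)), 10) = Mul(Mul(Mul(Rational(1, 5), 2), -3), 10) = Mul(Mul(Rational(2, 5), -3), 10) = Mul(Rational(-6, 5), 10) = -12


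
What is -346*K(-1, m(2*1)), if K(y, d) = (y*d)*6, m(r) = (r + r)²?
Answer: 33216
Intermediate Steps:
m(r) = 4*r² (m(r) = (2*r)² = 4*r²)
K(y, d) = 6*d*y (K(y, d) = (d*y)*6 = 6*d*y)
-346*K(-1, m(2*1)) = -2076*4*(2*1)²*(-1) = -2076*4*2²*(-1) = -2076*4*4*(-1) = -2076*16*(-1) = -346*(-96) = 33216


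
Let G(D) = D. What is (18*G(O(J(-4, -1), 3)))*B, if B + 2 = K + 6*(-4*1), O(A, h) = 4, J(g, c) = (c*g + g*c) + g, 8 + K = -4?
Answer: -2736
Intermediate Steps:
K = -12 (K = -8 - 4 = -12)
J(g, c) = g + 2*c*g (J(g, c) = (c*g + c*g) + g = 2*c*g + g = g + 2*c*g)
B = -38 (B = -2 + (-12 + 6*(-4*1)) = -2 + (-12 + 6*(-4)) = -2 + (-12 - 24) = -2 - 36 = -38)
(18*G(O(J(-4, -1), 3)))*B = (18*4)*(-38) = 72*(-38) = -2736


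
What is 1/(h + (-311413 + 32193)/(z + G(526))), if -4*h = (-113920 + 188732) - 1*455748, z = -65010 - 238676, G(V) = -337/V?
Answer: 159739173/15212747271202 ≈ 1.0500e-5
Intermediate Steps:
z = -303686
h = 95234 (h = -((-113920 + 188732) - 1*455748)/4 = -(74812 - 455748)/4 = -1/4*(-380936) = 95234)
1/(h + (-311413 + 32193)/(z + G(526))) = 1/(95234 + (-311413 + 32193)/(-303686 - 337/526)) = 1/(95234 - 279220/(-303686 - 337*1/526)) = 1/(95234 - 279220/(-303686 - 337/526)) = 1/(95234 - 279220/(-159739173/526)) = 1/(95234 - 279220*(-526/159739173)) = 1/(95234 + 146869720/159739173) = 1/(15212747271202/159739173) = 159739173/15212747271202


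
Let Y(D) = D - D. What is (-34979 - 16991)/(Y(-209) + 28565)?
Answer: -10394/5713 ≈ -1.8194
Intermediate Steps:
Y(D) = 0
(-34979 - 16991)/(Y(-209) + 28565) = (-34979 - 16991)/(0 + 28565) = -51970/28565 = -51970*1/28565 = -10394/5713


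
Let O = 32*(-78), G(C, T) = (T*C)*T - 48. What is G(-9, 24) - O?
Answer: -2736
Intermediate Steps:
G(C, T) = -48 + C*T**2 (G(C, T) = (C*T)*T - 48 = C*T**2 - 48 = -48 + C*T**2)
O = -2496
G(-9, 24) - O = (-48 - 9*24**2) - 1*(-2496) = (-48 - 9*576) + 2496 = (-48 - 5184) + 2496 = -5232 + 2496 = -2736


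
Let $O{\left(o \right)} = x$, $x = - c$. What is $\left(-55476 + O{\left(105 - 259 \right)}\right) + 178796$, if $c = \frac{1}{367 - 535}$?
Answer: $\frac{20717761}{168} \approx 1.2332 \cdot 10^{5}$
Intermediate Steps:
$c = - \frac{1}{168}$ ($c = \frac{1}{-168} = - \frac{1}{168} \approx -0.0059524$)
$x = \frac{1}{168}$ ($x = \left(-1\right) \left(- \frac{1}{168}\right) = \frac{1}{168} \approx 0.0059524$)
$O{\left(o \right)} = \frac{1}{168}$
$\left(-55476 + O{\left(105 - 259 \right)}\right) + 178796 = \left(-55476 + \frac{1}{168}\right) + 178796 = - \frac{9319967}{168} + 178796 = \frac{20717761}{168}$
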